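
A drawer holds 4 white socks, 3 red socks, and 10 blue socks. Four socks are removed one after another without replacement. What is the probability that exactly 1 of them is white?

One ordering (white drawn first) has probability 4/17 × 13/16 × 12/15 × 11/14 = 6864/57120 = 143/1190.
There are C(4,1) = 4 such orderings, each equally likely, so P = 4 × 143/1190 = 286/595.

286/595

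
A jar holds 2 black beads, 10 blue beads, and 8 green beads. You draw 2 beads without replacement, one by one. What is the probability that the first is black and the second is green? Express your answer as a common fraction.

4/95

Chain rule:
P = 2/20 × 8/19 = 16/380 = 4/95.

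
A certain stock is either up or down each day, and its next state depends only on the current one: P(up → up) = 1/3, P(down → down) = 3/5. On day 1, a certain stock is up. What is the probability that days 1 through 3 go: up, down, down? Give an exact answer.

2/5

Day 1 is given. For each transition, use the conditional probability from the current state:
P(down | up) = 2/3; P(down | down) = 3/5.
P = 2/3 × 3/5 = 6/15 = 2/5.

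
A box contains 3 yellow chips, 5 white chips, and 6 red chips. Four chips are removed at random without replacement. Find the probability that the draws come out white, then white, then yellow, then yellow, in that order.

Each draw changes the counts, so multiply the conditional probabilities along the sequence:
P = 5/14 × 4/13 × 3/12 × 2/11 = 120/24024 = 5/1001.

5/1001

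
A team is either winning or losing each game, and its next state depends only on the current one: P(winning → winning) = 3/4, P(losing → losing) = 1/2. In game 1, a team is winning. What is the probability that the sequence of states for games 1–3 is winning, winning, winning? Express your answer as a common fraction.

9/16

Game 1 is given. For each transition, use the conditional probability from the current state:
P(winning | winning) = 3/4; P(winning | winning) = 3/4.
P = 3/4 × 3/4 = 9/16.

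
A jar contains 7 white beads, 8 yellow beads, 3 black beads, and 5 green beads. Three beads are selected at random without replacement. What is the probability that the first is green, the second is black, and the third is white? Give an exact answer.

5/506

Multiply the probability of each draw given the previous ones:
P = 5/23 × 3/22 × 7/21 = 105/10626 = 5/506.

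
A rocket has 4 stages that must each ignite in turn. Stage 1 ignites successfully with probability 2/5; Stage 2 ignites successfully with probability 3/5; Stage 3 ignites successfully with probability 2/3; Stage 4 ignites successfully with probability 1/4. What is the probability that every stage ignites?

Each stage is reached only if all earlier stages succeed, so
P = 2/5 × 3/5 × 2/3 × 1/4 = 12/300 = 1/25.

1/25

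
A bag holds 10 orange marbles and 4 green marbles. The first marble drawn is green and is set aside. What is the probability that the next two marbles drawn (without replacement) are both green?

1/26

After the first draw, 3 of the remaining 13 marbles are green.
P = 3/13 × 2/12 = 6/156 = 1/26.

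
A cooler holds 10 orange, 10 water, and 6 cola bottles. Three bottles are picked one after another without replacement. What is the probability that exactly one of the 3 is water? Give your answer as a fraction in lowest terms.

6/13

One ordering (water drawn first) has probability 10/26 × 16/25 × 15/24 = 2400/15600 = 2/13.
There are C(3,1) = 3 such orderings, each equally likely, so P = 3 × 2/13 = 6/13.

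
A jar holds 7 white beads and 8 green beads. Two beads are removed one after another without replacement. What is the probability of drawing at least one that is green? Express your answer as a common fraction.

4/5

P(no green) = 7/15 × 6/14 = 42/210 = 1/5.
P(at least one) = 1 − 1/5 = 4/5.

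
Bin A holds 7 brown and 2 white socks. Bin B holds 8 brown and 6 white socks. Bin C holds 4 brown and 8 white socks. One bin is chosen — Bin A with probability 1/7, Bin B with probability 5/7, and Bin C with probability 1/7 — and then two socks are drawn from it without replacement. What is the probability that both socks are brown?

From Bin A: P(both brown) = (7/9)(6/8) = 7/12.
From Bin B: P(both brown) = (8/14)(7/13) = 4/13.
From Bin C: P(both brown) = (4/12)(3/11) = 1/11.
Total probability = (1/7)(7/12) + (5/7)(4/13) + (1/7)(1/11) = 3797/12012.

3797/12012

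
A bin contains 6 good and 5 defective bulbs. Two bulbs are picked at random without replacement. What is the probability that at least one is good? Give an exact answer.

P(no good) = 5/11 × 4/10 = 20/110 = 2/11.
P(at least one) = 1 − 2/11 = 9/11.

9/11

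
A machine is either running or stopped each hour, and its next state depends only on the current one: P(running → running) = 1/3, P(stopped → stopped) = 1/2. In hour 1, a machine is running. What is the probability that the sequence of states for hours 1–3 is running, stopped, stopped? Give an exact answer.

1/3

Hour 1 is given. For each transition, use the conditional probability from the current state:
P(stopped | running) = 2/3; P(stopped | stopped) = 1/2.
P = 2/3 × 1/2 = 2/6 = 1/3.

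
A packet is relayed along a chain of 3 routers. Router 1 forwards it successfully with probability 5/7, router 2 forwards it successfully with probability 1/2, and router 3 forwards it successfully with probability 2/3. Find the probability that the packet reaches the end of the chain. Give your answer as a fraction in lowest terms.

5/21

Each stage is reached only if all earlier stages succeed, so
P = 5/7 × 1/2 × 2/3 = 10/42 = 5/21.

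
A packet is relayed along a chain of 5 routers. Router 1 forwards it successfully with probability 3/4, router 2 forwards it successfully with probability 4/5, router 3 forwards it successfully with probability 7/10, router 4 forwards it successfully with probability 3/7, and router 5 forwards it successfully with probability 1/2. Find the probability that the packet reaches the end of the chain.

Each stage is reached only if all earlier stages succeed, so
P = 3/4 × 4/5 × 7/10 × 3/7 × 1/2 = 252/2800 = 9/100.

9/100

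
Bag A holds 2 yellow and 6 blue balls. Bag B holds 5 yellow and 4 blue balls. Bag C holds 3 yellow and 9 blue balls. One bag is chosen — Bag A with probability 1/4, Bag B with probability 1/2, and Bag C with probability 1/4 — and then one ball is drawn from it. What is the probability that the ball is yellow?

29/72

From Bag A: P(yellow) = 2/8.
From Bag B: P(yellow) = 5/9.
From Bag C: P(yellow) = 3/12.
Total probability = (1/4)(2/8) + (1/2)(5/9) + (1/4)(3/12) = 29/72.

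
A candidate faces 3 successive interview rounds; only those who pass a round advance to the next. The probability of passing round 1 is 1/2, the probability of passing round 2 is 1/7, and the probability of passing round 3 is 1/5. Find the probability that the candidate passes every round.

Multiplying along the chain,
P = 1/2 × 1/7 × 1/5 = 1/70.

1/70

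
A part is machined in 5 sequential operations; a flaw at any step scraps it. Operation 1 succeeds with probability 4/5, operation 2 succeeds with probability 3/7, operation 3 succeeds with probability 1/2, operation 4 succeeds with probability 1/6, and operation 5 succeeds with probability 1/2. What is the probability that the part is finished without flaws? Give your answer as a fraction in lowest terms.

1/70

The events are sequential, so multiply the conditional probabilities:
P = 4/5 × 3/7 × 1/2 × 1/6 × 1/2 = 12/840 = 1/70.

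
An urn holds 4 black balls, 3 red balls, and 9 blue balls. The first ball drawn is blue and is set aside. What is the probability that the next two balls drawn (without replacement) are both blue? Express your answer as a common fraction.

4/15

With the first ball removed, 8 blue remain out of 15.
P = 8/15 × 7/14 = 56/210 = 4/15.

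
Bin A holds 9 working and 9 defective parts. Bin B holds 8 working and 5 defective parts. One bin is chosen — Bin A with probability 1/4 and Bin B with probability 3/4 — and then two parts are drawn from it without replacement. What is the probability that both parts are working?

From Bin A: P(both working) = (9/18)(8/17) = 4/17.
From Bin B: P(both working) = (8/13)(7/12) = 14/39.
Total probability = (1/4)(4/17) + (3/4)(14/39) = 145/442.

145/442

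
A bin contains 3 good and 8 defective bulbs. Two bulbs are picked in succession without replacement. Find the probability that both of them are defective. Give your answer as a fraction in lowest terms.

P(all defective) = 8/11 × 7/10 = 56/110 = 28/55.

28/55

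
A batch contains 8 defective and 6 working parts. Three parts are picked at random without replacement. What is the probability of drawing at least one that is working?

11/13

P(no working) = 8/14 × 7/13 × 6/12 = 336/2184 = 2/13.
P(at least one) = 1 − 2/13 = 11/13.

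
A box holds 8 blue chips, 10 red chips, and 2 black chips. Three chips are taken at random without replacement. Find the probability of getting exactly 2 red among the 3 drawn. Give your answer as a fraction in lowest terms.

15/38

One ordering (red drawn first) has probability 10/20 × 9/19 × 10/18 = 900/6840 = 5/38.
There are C(3,2) = 3 such orderings, each equally likely, so P = 3 × 5/38 = 15/38.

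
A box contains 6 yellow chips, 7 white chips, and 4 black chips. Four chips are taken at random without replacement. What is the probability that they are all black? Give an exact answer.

P(all black) = 4/17 × 3/16 × 2/15 × 1/14 = 24/57120 = 1/2380.

1/2380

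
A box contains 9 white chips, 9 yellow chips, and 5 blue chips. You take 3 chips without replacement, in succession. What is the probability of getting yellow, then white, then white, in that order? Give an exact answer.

108/1771

Multiply the probability of each draw given the previous ones:
P = 9/23 × 9/22 × 8/21 = 648/10626 = 108/1771.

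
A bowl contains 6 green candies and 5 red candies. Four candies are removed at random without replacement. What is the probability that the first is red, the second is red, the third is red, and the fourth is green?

1/22

Each draw changes the counts, so multiply the conditional probabilities along the sequence:
P = 5/11 × 4/10 × 3/9 × 6/8 = 360/7920 = 1/22.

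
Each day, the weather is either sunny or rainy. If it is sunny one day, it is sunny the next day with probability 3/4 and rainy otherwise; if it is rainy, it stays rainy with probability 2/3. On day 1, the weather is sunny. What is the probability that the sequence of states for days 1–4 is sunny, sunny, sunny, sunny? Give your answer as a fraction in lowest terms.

Day 1 is given. For each transition, use the conditional probability from the current state:
P(sunny | sunny) = 3/4; P(sunny | sunny) = 3/4; P(sunny | sunny) = 3/4.
P = 3/4 × 3/4 × 3/4 = 27/64.

27/64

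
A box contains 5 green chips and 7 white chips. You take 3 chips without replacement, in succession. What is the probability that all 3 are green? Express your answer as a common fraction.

1/22

P(all green) = 5/12 × 4/11 × 3/10 = 60/1320 = 1/22.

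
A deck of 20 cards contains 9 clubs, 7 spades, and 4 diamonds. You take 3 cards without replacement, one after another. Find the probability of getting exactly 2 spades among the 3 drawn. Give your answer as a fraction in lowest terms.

One ordering (spades drawn first) has probability 7/20 × 6/19 × 13/18 = 546/6840 = 91/1140.
There are C(3,2) = 3 such orderings, each equally likely, so P = 3 × 91/1140 = 91/380.

91/380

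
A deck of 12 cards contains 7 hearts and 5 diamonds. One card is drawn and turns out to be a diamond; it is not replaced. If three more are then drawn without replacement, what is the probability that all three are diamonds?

With the first card removed, 4 diamonds remain out of 11.
P = 4/11 × 3/10 × 2/9 = 24/990 = 4/165.

4/165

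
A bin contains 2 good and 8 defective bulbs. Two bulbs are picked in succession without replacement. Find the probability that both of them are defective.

28/45

P(all defective) = 8/10 × 7/9 = 56/90 = 28/45.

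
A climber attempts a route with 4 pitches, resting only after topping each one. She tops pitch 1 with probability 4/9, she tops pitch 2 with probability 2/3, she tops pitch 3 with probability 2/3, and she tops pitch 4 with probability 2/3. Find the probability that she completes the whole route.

32/243

Each stage is reached only if all earlier stages succeed, so
P = 4/9 × 2/3 × 2/3 × 2/3 = 32/243.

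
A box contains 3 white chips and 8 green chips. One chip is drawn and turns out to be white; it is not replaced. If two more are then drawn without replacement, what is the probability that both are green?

28/45

After the first draw, 8 of the remaining 10 chips are green.
P = 8/10 × 7/9 = 56/90 = 28/45.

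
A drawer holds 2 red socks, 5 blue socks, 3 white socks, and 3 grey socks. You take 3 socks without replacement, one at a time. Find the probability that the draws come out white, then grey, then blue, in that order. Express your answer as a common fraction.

15/572

Multiply the probability of each draw given the previous ones:
P = 3/13 × 3/12 × 5/11 = 45/1716 = 15/572.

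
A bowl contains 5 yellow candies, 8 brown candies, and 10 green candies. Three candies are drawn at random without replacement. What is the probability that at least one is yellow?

P(no yellow) = 18/23 × 17/22 × 16/21 = 4896/10626 = 816/1771.
P(at least one) = 1 − 816/1771 = 955/1771.

955/1771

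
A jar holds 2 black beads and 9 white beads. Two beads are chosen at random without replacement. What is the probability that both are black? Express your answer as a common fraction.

1/55

P(every draw is black) = 2/11 × 1/10 = 2/110 = 1/55.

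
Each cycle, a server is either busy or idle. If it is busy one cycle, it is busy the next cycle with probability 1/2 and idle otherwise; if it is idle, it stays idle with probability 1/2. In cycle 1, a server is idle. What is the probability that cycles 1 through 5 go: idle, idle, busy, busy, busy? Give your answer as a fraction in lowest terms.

Cycle 1 is given. For each transition, use the conditional probability from the current state:
P(idle | idle) = 1/2; P(busy | idle) = 1/2; P(busy | busy) = 1/2; P(busy | busy) = 1/2.
P = 1/2 × 1/2 × 1/2 × 1/2 = 1/16.

1/16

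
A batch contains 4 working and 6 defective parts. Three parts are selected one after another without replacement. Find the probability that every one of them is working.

P(all working) = 4/10 × 3/9 × 2/8 = 24/720 = 1/30.

1/30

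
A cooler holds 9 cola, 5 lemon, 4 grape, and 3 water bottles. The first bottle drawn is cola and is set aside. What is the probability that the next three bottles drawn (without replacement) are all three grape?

After the first draw, 4 of the remaining 20 bottles are grape.
P = 4/20 × 3/19 × 2/18 = 24/6840 = 1/285.

1/285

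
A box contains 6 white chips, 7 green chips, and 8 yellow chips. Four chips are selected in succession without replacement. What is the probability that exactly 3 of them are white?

One ordering (white drawn first) has probability 6/21 × 5/20 × 4/19 × 15/18 = 1800/143640 = 5/399.
There are C(4,3) = 4 such orderings, each equally likely, so P = 4 × 5/399 = 20/399.

20/399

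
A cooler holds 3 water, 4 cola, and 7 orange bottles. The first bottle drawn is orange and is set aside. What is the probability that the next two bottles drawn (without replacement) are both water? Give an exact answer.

1/26

After the first draw, 3 of the remaining 13 bottles are water.
P = 3/13 × 2/12 = 6/156 = 1/26.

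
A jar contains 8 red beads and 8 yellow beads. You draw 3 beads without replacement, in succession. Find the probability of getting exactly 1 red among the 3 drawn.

2/5

One ordering (red drawn first) has probability 8/16 × 8/15 × 7/14 = 448/3360 = 2/15.
There are C(3,1) = 3 such orderings, each equally likely, so P = 3 × 2/15 = 2/5.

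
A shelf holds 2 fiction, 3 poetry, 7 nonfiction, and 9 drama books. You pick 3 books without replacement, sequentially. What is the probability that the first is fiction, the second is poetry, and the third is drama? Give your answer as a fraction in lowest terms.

Chain rule:
P = 2/21 × 3/20 × 9/19 = 54/7980 = 9/1330.

9/1330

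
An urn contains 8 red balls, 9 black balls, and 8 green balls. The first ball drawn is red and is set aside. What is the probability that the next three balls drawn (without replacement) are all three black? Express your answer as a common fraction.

After the first draw, 9 of the remaining 24 balls are black.
P = 9/24 × 8/23 × 7/22 = 504/12144 = 21/506.

21/506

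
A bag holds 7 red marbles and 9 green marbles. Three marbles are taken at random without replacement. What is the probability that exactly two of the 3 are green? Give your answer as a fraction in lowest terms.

One ordering (green drawn first) has probability 9/16 × 8/15 × 7/14 = 504/3360 = 3/20.
There are C(3,2) = 3 such orderings, each equally likely, so P = 3 × 3/20 = 9/20.

9/20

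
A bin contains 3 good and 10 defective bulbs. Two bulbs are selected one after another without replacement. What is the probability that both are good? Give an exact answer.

P(all good) = 3/13 × 2/12 = 6/156 = 1/26.

1/26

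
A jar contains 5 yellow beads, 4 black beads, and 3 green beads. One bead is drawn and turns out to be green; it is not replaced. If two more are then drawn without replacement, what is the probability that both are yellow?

After the first draw, 5 of the remaining 11 beads are yellow.
P = 5/11 × 4/10 = 20/110 = 2/11.

2/11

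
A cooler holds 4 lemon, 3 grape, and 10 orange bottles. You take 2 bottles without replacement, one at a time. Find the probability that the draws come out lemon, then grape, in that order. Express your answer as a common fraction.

Chain rule:
P = 4/17 × 3/16 = 12/272 = 3/68.

3/68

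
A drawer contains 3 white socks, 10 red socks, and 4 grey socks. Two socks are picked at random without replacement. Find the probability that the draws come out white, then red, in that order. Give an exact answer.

15/136

Chain rule:
P = 3/17 × 10/16 = 30/272 = 15/136.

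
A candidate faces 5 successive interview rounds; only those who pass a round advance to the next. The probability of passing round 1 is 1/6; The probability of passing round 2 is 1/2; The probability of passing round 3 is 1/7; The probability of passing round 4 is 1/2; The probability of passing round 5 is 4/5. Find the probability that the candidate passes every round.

1/210

Multiplying along the chain,
P = 1/6 × 1/2 × 1/7 × 1/2 × 4/5 = 4/840 = 1/210.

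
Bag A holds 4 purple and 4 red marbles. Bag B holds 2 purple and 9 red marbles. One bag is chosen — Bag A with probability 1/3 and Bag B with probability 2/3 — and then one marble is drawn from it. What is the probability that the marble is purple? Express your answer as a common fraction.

19/66

From Bag A: P(purple) = 4/8.
From Bag B: P(purple) = 2/11.
Total probability = (1/3)(4/8) + (2/3)(2/11) = 19/66.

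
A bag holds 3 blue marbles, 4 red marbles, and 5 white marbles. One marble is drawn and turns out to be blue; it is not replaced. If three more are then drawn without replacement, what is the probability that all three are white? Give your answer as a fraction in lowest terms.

After the first draw, 5 of the remaining 11 marbles are white.
P = 5/11 × 4/10 × 3/9 = 60/990 = 2/33.

2/33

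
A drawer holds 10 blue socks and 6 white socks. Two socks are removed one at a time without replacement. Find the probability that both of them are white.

P = 6/16 × 5/15 = 30/240 = 1/8.

1/8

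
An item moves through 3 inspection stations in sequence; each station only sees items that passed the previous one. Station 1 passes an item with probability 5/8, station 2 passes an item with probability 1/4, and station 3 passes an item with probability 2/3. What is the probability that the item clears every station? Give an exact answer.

The events are sequential, so multiply the conditional probabilities:
P = 5/8 × 1/4 × 2/3 = 10/96 = 5/48.

5/48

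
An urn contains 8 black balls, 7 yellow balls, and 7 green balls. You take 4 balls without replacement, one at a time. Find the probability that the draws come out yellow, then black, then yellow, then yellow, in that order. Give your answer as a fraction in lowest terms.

2/209

Each draw changes the counts, so multiply the conditional probabilities along the sequence:
P = 7/22 × 8/21 × 6/20 × 5/19 = 1680/175560 = 2/209.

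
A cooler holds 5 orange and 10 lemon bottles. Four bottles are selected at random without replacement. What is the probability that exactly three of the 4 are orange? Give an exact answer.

One ordering (orange drawn first) has probability 5/15 × 4/14 × 3/13 × 10/12 = 600/32760 = 5/273.
There are C(4,3) = 4 such orderings, each equally likely, so P = 4 × 5/273 = 20/273.

20/273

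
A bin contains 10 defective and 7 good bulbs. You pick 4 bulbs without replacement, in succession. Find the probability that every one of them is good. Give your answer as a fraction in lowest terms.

1/68

P(all good) = 7/17 × 6/16 × 5/15 × 4/14 = 840/57120 = 1/68.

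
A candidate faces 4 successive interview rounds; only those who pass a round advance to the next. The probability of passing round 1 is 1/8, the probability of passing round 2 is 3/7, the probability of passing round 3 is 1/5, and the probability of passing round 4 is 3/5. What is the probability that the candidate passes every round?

Multiplying along the chain,
P = 1/8 × 3/7 × 1/5 × 3/5 = 9/1400.

9/1400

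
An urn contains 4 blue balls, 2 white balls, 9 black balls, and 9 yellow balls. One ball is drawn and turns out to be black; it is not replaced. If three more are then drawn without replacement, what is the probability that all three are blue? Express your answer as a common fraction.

4/1771

With the first ball removed, 4 blue remain out of 23.
P = 4/23 × 3/22 × 2/21 = 24/10626 = 4/1771.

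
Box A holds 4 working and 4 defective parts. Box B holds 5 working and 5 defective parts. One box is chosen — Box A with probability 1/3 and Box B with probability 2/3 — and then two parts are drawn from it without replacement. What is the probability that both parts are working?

From Box A: P(both working) = (4/8)(3/7) = 3/14.
From Box B: P(both working) = (5/10)(4/9) = 2/9.
Total probability = (1/3)(3/14) + (2/3)(2/9) = 83/378.

83/378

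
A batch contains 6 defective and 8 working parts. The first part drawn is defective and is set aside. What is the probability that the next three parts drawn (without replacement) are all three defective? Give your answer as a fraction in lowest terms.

5/143

With the first part removed, 5 defective remain out of 13.
P = 5/13 × 4/12 × 3/11 = 60/1716 = 5/143.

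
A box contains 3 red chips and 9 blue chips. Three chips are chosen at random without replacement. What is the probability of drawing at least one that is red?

34/55

P(no red) = 9/12 × 8/11 × 7/10 = 504/1320 = 21/55.
P(at least one) = 1 − 21/55 = 34/55.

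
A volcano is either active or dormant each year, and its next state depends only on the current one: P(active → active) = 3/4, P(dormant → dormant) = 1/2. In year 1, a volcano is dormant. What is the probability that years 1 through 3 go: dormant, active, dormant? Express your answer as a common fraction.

1/8

Year 1 is given. For each transition, use the conditional probability from the current state:
P(active | dormant) = 1/2; P(dormant | active) = 1/4.
P = 1/2 × 1/4 = 1/8.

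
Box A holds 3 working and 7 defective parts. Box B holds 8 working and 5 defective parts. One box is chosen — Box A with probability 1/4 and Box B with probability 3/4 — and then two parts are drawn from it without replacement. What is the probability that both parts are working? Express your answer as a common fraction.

223/780

From Box A: P(both working) = (3/10)(2/9) = 1/15.
From Box B: P(both working) = (8/13)(7/12) = 14/39.
Total probability = (1/4)(1/15) + (3/4)(14/39) = 223/780.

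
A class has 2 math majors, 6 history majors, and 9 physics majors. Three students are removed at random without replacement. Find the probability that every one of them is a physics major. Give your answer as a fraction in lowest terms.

21/170

P(every draw is a physics major) = 9/17 × 8/16 × 7/15 = 504/4080 = 21/170.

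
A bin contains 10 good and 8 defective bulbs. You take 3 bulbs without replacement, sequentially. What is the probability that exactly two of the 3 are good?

One ordering (good drawn first) has probability 10/18 × 9/17 × 8/16 = 720/4896 = 5/34.
There are C(3,2) = 3 such orderings, each equally likely, so P = 3 × 5/34 = 15/34.

15/34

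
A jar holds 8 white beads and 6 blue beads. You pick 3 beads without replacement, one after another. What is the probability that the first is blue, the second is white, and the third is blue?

10/91

Each draw changes the counts, so multiply the conditional probabilities along the sequence:
P = 6/14 × 8/13 × 5/12 = 240/2184 = 10/91.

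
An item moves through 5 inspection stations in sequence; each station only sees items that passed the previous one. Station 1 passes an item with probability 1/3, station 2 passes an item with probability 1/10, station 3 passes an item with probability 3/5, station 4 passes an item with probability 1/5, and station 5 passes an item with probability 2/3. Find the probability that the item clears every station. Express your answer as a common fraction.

Multiplying along the chain,
P = 1/3 × 1/10 × 3/5 × 1/5 × 2/3 = 6/2250 = 1/375.

1/375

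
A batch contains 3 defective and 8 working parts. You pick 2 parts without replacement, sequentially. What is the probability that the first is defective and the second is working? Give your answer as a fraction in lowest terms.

12/55

Multiply the probability of each draw given the previous ones:
P = 3/11 × 8/10 = 24/110 = 12/55.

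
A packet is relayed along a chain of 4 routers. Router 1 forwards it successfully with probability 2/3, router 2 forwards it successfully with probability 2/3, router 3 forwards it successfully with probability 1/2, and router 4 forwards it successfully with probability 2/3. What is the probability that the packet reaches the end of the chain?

4/27

The events are sequential, so multiply the conditional probabilities:
P = 2/3 × 2/3 × 1/2 × 2/3 = 8/54 = 4/27.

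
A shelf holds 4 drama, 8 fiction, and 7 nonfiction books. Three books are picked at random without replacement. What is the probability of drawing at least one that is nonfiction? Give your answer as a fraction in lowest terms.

P(no nonfiction) = 12/19 × 11/18 × 10/17 = 1320/5814 = 220/969.
P(at least one) = 1 − 220/969 = 749/969.

749/969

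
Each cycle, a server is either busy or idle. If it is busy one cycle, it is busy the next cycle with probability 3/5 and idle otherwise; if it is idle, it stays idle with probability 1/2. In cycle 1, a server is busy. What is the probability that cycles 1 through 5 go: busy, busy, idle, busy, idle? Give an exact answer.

6/125

Cycle 1 is given. For each transition, use the conditional probability from the current state:
P(busy | busy) = 3/5; P(idle | busy) = 2/5; P(busy | idle) = 1/2; P(idle | busy) = 2/5.
P = 3/5 × 2/5 × 1/2 × 2/5 = 12/250 = 6/125.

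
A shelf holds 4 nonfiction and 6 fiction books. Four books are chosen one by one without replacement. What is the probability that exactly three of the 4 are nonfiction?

One ordering (nonfiction drawn first) has probability 4/10 × 3/9 × 2/8 × 6/7 = 144/5040 = 1/35.
There are C(4,3) = 4 such orderings, each equally likely, so P = 4 × 1/35 = 4/35.

4/35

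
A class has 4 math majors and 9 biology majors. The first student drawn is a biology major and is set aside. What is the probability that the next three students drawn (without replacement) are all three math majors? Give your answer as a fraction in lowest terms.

1/55

After the first draw, 4 of the remaining 12 students are math majors.
P = 4/12 × 3/11 × 2/10 = 24/1320 = 1/55.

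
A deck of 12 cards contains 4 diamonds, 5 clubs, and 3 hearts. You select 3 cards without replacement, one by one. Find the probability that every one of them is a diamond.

1/55

P(all diamonds) = 4/12 × 3/11 × 2/10 = 24/1320 = 1/55.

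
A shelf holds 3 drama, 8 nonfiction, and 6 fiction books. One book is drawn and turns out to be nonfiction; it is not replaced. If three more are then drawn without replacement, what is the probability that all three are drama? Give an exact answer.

With the first book removed, 3 drama remain out of 16.
P = 3/16 × 2/15 × 1/14 = 6/3360 = 1/560.

1/560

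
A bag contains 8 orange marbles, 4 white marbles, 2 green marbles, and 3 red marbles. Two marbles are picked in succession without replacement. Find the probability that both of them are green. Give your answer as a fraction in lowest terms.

1/136

P(all green) = 2/17 × 1/16 = 2/272 = 1/136.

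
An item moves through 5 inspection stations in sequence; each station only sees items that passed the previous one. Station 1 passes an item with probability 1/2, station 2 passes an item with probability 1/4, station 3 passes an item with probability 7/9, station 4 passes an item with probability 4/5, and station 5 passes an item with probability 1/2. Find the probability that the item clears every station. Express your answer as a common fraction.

7/180

The events are sequential, so multiply the conditional probabilities:
P = 1/2 × 1/4 × 7/9 × 4/5 × 1/2 = 28/720 = 7/180.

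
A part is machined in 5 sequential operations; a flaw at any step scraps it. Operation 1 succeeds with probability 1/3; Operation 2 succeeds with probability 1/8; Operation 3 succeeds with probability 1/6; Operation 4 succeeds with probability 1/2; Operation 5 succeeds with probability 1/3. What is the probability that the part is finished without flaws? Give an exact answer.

1/864

The events are sequential, so multiply the conditional probabilities:
P = 1/3 × 1/8 × 1/6 × 1/2 × 1/3 = 1/864.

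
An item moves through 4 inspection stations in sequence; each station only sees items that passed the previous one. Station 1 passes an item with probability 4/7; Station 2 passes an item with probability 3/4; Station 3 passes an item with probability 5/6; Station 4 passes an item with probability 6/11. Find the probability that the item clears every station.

15/77

The events are sequential, so multiply the conditional probabilities:
P = 4/7 × 3/4 × 5/6 × 6/11 = 360/1848 = 15/77.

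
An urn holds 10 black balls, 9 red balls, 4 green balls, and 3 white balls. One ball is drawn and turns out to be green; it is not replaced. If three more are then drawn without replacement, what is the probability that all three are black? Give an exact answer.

With the first ball removed, 10 black remain out of 25.
P = 10/25 × 9/24 × 8/23 = 720/13800 = 6/115.

6/115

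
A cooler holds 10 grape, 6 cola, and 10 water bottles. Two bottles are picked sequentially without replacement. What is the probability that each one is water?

9/65

P(every draw is water) = 10/26 × 9/25 = 90/650 = 9/65.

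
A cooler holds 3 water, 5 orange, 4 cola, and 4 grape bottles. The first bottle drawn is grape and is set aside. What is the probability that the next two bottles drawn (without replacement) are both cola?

With the first bottle removed, 4 cola remain out of 15.
P = 4/15 × 3/14 = 12/210 = 2/35.

2/35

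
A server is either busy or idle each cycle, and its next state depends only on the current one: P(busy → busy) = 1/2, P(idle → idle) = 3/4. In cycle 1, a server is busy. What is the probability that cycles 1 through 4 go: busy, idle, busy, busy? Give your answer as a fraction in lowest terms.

Cycle 1 is given. For each transition, use the conditional probability from the current state:
P(idle | busy) = 1/2; P(busy | idle) = 1/4; P(busy | busy) = 1/2.
P = 1/2 × 1/4 × 1/2 = 1/16.

1/16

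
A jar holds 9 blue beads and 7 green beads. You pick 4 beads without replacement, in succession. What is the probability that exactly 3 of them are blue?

One ordering (blue drawn first) has probability 9/16 × 8/15 × 7/14 × 7/13 = 3528/43680 = 21/260.
There are C(4,3) = 4 such orderings, each equally likely, so P = 4 × 21/260 = 21/65.

21/65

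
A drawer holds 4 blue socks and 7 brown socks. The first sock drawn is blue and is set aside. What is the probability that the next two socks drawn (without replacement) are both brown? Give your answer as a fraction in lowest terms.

With the first sock removed, 7 brown remain out of 10.
P = 7/10 × 6/9 = 42/90 = 7/15.

7/15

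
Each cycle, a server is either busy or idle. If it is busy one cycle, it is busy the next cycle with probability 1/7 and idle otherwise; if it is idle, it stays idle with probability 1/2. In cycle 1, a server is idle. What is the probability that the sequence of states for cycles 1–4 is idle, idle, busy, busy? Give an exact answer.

Cycle 1 is given. For each transition, use the conditional probability from the current state:
P(idle | idle) = 1/2; P(busy | idle) = 1/2; P(busy | busy) = 1/7.
P = 1/2 × 1/2 × 1/7 = 1/28.

1/28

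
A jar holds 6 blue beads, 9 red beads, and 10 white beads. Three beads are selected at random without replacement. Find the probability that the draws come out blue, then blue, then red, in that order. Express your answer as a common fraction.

9/460

Multiply the probability of each draw given the previous ones:
P = 6/25 × 5/24 × 9/23 = 270/13800 = 9/460.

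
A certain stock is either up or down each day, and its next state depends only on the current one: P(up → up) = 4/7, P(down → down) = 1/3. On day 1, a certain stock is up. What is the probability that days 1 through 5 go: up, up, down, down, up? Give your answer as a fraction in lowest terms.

8/147

Day 1 is given. For each transition, use the conditional probability from the current state:
P(up | up) = 4/7; P(down | up) = 3/7; P(down | down) = 1/3; P(up | down) = 2/3.
P = 4/7 × 3/7 × 1/3 × 2/3 = 24/441 = 8/147.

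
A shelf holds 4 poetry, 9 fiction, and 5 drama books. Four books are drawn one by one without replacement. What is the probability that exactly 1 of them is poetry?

364/765

One ordering (poetry drawn first) has probability 4/18 × 14/17 × 13/16 × 12/15 = 8736/73440 = 91/765.
There are C(4,1) = 4 such orderings, each equally likely, so P = 4 × 91/765 = 364/765.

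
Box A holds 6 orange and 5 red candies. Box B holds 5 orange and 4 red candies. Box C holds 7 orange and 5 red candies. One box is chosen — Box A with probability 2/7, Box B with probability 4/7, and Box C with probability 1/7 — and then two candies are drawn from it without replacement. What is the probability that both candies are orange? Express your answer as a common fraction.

From Box A: P(both orange) = (6/11)(5/10) = 3/11.
From Box B: P(both orange) = (5/9)(4/8) = 5/18.
From Box C: P(both orange) = (7/12)(6/11) = 7/22.
Total probability = (2/7)(3/11) + (4/7)(5/18) + (1/7)(7/22) = 391/1386.

391/1386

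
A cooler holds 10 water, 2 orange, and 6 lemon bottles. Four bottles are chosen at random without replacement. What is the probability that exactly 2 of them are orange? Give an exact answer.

One ordering (orange drawn first) has probability 2/18 × 1/17 × 16/16 × 15/15 = 480/73440 = 1/153.
There are C(4,2) = 6 such orderings, each equally likely, so P = 6 × 1/153 = 2/51.

2/51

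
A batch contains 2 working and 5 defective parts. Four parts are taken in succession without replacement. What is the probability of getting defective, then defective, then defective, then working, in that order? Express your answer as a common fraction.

1/7

Each draw changes the counts, so multiply the conditional probabilities along the sequence:
P = 5/7 × 4/6 × 3/5 × 2/4 = 120/840 = 1/7.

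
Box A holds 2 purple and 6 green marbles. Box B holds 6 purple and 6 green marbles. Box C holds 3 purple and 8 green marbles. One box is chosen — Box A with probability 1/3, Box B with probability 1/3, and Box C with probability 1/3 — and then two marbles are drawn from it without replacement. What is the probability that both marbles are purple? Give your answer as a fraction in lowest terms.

163/1540

From Box A: P(both purple) = (2/8)(1/7) = 1/28.
From Box B: P(both purple) = (6/12)(5/11) = 5/22.
From Box C: P(both purple) = (3/11)(2/10) = 3/55.
Total probability = (1/3)(1/28) + (1/3)(5/22) + (1/3)(3/55) = 163/1540.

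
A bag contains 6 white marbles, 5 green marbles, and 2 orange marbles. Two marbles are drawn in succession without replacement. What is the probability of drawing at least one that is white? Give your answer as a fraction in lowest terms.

P(no white) = 7/13 × 6/12 = 42/156 = 7/26.
P(at least one) = 1 − 7/26 = 19/26.

19/26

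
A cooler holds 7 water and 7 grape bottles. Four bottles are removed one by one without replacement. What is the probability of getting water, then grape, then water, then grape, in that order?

21/286

Each draw changes the counts, so multiply the conditional probabilities along the sequence:
P = 7/14 × 7/13 × 6/12 × 6/11 = 1764/24024 = 21/286.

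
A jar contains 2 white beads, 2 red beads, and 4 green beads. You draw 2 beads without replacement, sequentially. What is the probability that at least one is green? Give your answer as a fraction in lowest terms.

P(no green) = 4/8 × 3/7 = 12/56 = 3/14.
P(at least one) = 1 − 3/14 = 11/14.

11/14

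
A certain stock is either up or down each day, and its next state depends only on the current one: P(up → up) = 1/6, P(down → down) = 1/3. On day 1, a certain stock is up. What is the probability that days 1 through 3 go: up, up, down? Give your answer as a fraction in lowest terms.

Day 1 is given. For each transition, use the conditional probability from the current state:
P(up | up) = 1/6; P(down | up) = 5/6.
P = 1/6 × 5/6 = 5/36.

5/36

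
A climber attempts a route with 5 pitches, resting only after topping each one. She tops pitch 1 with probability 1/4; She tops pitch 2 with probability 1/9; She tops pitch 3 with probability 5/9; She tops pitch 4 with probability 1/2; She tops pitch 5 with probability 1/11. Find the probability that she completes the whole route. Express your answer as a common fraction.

Multiplying along the chain,
P = 1/4 × 1/9 × 5/9 × 1/2 × 1/11 = 5/7128.

5/7128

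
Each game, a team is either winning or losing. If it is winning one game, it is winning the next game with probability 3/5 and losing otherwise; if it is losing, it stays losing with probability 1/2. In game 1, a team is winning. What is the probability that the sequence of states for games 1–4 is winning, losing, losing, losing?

1/10

Game 1 is given. For each transition, use the conditional probability from the current state:
P(losing | winning) = 2/5; P(losing | losing) = 1/2; P(losing | losing) = 1/2.
P = 2/5 × 1/2 × 1/2 = 2/20 = 1/10.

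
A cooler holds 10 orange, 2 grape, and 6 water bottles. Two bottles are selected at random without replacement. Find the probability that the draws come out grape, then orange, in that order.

10/153

Chain rule:
P = 2/18 × 10/17 = 20/306 = 10/153.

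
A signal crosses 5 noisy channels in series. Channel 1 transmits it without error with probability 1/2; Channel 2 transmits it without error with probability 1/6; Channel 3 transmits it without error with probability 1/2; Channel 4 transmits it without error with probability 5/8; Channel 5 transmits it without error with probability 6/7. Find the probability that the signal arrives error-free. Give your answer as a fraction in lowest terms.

Each stage is reached only if all earlier stages succeed, so
P = 1/2 × 1/6 × 1/2 × 5/8 × 6/7 = 30/1344 = 5/224.

5/224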